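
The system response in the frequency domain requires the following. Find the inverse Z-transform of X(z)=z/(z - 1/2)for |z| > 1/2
Standard pair: z/(z-a) <-> a^n*u[n] for causal signals
With a=1/2: x[n]=(1/2)^n*u[n]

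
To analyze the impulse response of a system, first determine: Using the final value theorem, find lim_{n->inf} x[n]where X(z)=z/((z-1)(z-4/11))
Final value theorem: lim x[n] = lim_{z->1} (z-1)*X(z)
(z-1)*X(z) = z/(z-4/11)
As z->1: 1/(1 - 4/11) = 1/(7/11) = 11/7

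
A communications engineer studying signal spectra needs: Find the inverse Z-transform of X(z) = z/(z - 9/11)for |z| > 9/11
Standard pair: z/(z-a) <-> a^n*u[n] for causal signals
With a=9/11: x[n]=(9/11)^n*u[n]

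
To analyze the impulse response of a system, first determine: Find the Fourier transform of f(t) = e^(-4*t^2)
The Fourier transform of a Gaussian e^(-a*t^2) is sqrt(pi/a)*e^(-omega^2/(4a)).
With a = 4: F(omega) = sqrt(pi)/2*e^(-omega^2/16)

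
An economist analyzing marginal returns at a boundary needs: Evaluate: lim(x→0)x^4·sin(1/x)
Squeeze theorem: -|x^4| ≤ x^4·sin(1/x) ≤ |x^4|
Since x^4 → 0 as x → 0, by squeeze theorem the limit is 0

Answer: 0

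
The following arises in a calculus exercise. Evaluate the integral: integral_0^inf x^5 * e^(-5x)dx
This is a Gamma integral. Substitute u=5x (du=5 dx):
integral_0^inf x^5 * e^(-5x) dx=(1/5^6) integral_0^inf u^5 * e^(-u) du
=Gamma(6)/5^6=5!/5^6=120/15625

Answer: 24/3125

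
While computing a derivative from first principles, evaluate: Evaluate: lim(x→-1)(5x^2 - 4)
Polynomial is continuous, so substitute x=-1:
5·(-1)^2 - 4=1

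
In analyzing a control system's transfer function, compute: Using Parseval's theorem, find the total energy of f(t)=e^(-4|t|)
Parseval's theorem: E = integral |f(t)|^2 dt = (1/2pi) integral |F(omega)|^2 domega
E = integral_{-inf}^{inf} e^(-8|t|) dt = 2 * integral_0^inf e^(-8t) dt = 2/(2 * 4) = 1/4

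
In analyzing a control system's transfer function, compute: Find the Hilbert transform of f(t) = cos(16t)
The Hilbert transform shifts each frequency component by -pi/2.
H{cos(wt)} = sin(wt)
With w = 16: H{cos(16t)} = sin(16t)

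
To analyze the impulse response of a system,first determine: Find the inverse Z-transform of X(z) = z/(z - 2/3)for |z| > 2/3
Standard pair: z/(z-a) <-> a^n * u[n] for causal signals
With a=2/3: x[n]=(2/3)^n * u[n]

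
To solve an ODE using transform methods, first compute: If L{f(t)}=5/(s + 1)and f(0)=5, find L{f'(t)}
L{f'(t)}=s·F(s) - f(0)=5s/(s+1)-5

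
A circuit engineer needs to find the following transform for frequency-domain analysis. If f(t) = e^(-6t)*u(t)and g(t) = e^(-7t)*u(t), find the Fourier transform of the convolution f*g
By the convolution theorem: F{f * g} = F(omega) * G(omega)
F(omega) = 1/(6 + j * omega), G(omega) = 1/(7 + j * omega)
F{f * g} = 1/((6 + j * omega)(7 + j * omega))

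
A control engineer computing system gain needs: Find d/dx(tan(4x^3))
Chain rule: d/dx[tan(u)]=sec²(u)·u' where u=4x^3
u'=12x^2

Answer: 12x^2·sec²(4x^3)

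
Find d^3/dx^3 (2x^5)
Apply power rule 3 times:
d^1: 10x^4
d^2: 40x^3
d^3: 120x^2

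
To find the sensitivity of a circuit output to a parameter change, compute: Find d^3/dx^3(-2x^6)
Apply power rule 3 times:
d^1: -12x^5
d^2: -60x^4
d^3: -240x^3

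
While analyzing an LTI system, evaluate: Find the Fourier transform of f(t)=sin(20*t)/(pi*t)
sin(W*t)/(pi*t) = (W/pi)*sinc(W*t/pi) is the impulse response of the ideal low-pass filter with cutoff W (here W = 20).
Its Fourier transform is a rectangular function:
F(omega) = 1 for |omega| < 20, 0 otherwise

Answer: rect(omega/40) [i.e., 1 for |omega| < 20, 0 otherwise]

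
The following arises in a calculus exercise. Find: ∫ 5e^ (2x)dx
Since d/dx[e^(2x)] = 2e^(2x), we get 5/2 e^(2x) + C

Answer: (5/2)e^(2x) + C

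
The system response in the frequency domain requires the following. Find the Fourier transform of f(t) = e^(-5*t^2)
The Fourier transform of a Gaussian e^(-a * t^2) is sqrt(pi/a) * e^(-omega^2/(4a)).
With a=5: F(omega)=sqrt(pi/5) * e^(-omega^2/20)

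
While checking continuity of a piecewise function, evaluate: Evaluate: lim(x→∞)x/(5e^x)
Apply L'Hôpital 1 times (∞/∞ each time):
Eventually get 1!/(5e^x) → 0

Answer: 0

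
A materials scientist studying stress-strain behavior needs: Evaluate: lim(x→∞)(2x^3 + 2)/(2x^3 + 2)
Divide numerator and denominator by x^3:
lim (2+2/x^3)/(2+2/x^3)=1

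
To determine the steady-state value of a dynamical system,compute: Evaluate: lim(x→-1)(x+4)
Polynomial is continuous, so substitute x=-1:
1·(-1)+4=3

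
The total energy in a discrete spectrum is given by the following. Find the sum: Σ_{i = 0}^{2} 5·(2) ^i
Geometric series: S = a(1 - r^n)/(1 - r)
a = 5, r = 2, n = 3
S = 5(1 - 8)/-1 = 35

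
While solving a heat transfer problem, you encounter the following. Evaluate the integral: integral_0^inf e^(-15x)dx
integral_0^inf e^(-15x) dx = [-1/15*e^(-15x)]_0^inf
= 0 - (-1/15) = 1/15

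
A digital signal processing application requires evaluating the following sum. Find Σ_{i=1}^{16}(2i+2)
=2·Σ i + 2·16=2·136 + 32=304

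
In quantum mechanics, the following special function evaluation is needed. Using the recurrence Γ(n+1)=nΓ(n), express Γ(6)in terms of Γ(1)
Γ(6) = 5Γ(5) = 5·4Γ(4) = ... = 5!·Γ(1) = 120·Γ(1)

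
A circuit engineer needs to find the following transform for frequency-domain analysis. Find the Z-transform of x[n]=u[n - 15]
Using the time-shift property: Z{u[n-15]}=z^(-15)*z/(z-1)
=z^(-14)/(z-1)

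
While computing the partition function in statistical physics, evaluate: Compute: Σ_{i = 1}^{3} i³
Using formula: Σ i^3=[n(n+1)/2]²=[3·4/2]²=36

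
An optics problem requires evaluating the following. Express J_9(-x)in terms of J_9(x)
For integer n: J_n(-x)=(-1)^n J_n(x)
With n=9: J_9(-x)=(-1)^9 J_9(x)=-J_9(x)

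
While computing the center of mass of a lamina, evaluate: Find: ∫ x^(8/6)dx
Power rule: ∫ x^(4/3) dx=x^(7/3)/(7/3) + C

Answer: (3/7)·x^(7/3) + C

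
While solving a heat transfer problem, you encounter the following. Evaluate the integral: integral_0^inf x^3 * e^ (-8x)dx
This is a Gamma integral. Substitute u = 8x (du = 8 dx):
integral_0^inf x^3*e^(-8x) dx = (1/8^4) integral_0^inf u^3*e^(-u) du
= Gamma(4)/8^4 = 3!/8^4 = 6/4096

Answer: 3/2048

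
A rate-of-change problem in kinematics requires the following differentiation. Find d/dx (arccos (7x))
d/dx[arccos(u)]=-u'/√(1-u²), u=7x, u'=7

Answer: -7/√(1-49x²)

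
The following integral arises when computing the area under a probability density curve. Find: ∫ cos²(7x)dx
Using identity cos²(u)=(1+cos(2u))/2:
∫ (1+cos(14x))/2 dx=x/2+sin(14x)/28+C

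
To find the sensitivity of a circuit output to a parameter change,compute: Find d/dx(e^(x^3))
Chain rule: d/dx[e^u]=e^u · u' where u=x^3
u'=3x^2

Answer: 3x^2·e^(x^3)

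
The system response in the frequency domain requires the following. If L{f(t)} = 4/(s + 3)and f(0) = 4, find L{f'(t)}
L{f'(t)} = s·F(s) - f(0) = 4s/(s+3)-4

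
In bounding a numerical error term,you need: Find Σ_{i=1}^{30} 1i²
=1·n(n+1)(2n+1)/6=1·30·31·61/6=9455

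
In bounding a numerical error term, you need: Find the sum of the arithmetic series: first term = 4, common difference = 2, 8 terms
Last term: a_n = 4 + (8 - 1)·2 = 18
Sum = n(a_1 + a_n)/2 = 8(4 + 18)/2 = 88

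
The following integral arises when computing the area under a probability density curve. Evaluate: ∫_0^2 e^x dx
Antiderivative: e^x
Evaluate: (e^2 - 1)

Answer: e^2 - 1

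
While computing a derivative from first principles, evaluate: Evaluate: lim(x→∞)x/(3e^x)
Apply L'Hôpital 1 times (∞/∞ each time):
Eventually get 1!/(3e^x) → 0

Answer: 0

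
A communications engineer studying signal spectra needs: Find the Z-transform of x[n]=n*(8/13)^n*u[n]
Using the property Z{n*a^n*u[n]} = az/(z-a)^2
With a = 8/13: X(z) = (8/13)z/(z - 8/13)^2, |z| > 8/13

Answer: (8/13)z/(z - 8/13)^2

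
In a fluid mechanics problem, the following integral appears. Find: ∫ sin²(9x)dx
Using identity sin²(u)=(1 - cos(2u))/2:
∫ (1 - cos(18x))/2 dx=x/2 - sin(18x)/36+C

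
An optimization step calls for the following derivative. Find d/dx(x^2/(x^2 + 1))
Quotient rule: (f/g)'=(f'g - fg')/g²
f=x^2, f'=2x
g=x^2+1, g'=2x

Answer: (2x·(x^2+1)-2x^3)/(x^2+1)²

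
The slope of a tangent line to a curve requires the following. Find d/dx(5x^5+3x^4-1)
Power rule: d/dx(ax^n)=n·a·x^(n-1)
Term by term: 25·x^4+12·x^3

Answer: 25x^4+12x^3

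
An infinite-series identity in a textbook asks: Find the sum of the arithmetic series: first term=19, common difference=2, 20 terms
Last term: a_n = 19+(20-1)·2 = 57
Sum = n(a_1+a_n)/2 = 20(19+57)/2 = 760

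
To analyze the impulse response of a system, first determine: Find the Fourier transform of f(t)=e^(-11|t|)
Using the standard pair: F{e^(-a|t|)}=2a/(a^2+omega^2)
With a=11: F(omega)=22/(121+omega^2)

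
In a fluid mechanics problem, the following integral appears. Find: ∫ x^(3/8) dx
Power rule: ∫ x^(3/8) dx = x^(11/8)/(11/8)+C

Answer: (8/11)·x^(11/8)+C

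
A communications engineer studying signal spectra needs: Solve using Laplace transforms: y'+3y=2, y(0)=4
Take L of both sides: sY(s) - 4 + 3Y(s) = 2/s
Y(s)(s + 3) = 2/s + 4
Y(s) = 2/(s(s + 3)) + 4/(s + 3)
Partial fractions: 2/(s(s + 3)) = (2/3)/s - (2/3)/(s + 3)
So Y(s) = (2/3)/s + (10/3)/(s + 3)
Inverse transform (L^(-1){1/s} = 1, L^(-1){1/(s + 3)} = e^(-3t)):

Answer: y(t) = 2/3 + (10/3)·e^(-3t)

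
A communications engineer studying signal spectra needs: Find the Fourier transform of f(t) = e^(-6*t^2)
The Fourier transform of a Gaussian e^(-a * t^2) is sqrt(pi/a) * e^(-omega^2/(4a)).
With a = 6: F(omega) = sqrt(pi/6) * e^(-omega^2/24)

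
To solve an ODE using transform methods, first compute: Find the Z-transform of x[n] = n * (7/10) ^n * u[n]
Using the property Z{n * a^n * u[n]}=az/(z-a)^2
With a=7/10: X(z)=(7/10)z/(z - 7/10)^2, |z| > 7/10

Answer: (7/10)z/(z - 7/10)^2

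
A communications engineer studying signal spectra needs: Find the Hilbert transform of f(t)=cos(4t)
The Hilbert transform shifts each frequency component by -pi/2.
H{cos(wt)} = sin(wt)
With w = 4: H{cos(4t)} = sin(4t)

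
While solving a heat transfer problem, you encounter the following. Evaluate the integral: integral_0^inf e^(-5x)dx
integral_0^inf e^(-5x) dx = [-1/5*e^(-5x)]_0^inf
= 0 - (-1/5) = 1/5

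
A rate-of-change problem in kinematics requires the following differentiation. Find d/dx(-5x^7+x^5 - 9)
Power rule: d/dx(ax^n) = n·a·x^(n-1)
Term by term: -35·x^6 + 5·x^4

Answer: -35x^6 + 5x^4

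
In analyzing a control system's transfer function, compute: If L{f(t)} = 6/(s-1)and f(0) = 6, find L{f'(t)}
L{f'(t)}=s·F(s) - f(0)=6s/(s-1) - 6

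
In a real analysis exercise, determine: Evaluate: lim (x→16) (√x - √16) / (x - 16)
Multiply by conjugate (√x + √16)/(√x + √16):
=(x - 16)/((x - 16)(√x + √16))=1/(√x + √16)
As x → 16: 1/(2√16)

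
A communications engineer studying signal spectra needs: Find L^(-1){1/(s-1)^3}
L^(-1){1/(s-a)^n} = t^(n-1)·e^(at)/(n-1)!
Here a = 1, n = 3: t^2·e^(t)/2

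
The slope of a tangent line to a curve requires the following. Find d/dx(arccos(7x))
d/dx[arccos(u)]=-u'/√(1-u²), u=7x, u'=7

Answer: -7/√(1-49x²)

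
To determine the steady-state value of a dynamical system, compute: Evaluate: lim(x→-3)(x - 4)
Polynomial is continuous, so substitute x=-3:
1·(-3)-4=-7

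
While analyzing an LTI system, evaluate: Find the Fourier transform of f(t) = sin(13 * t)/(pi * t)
sin(W*t)/(pi*t) = (W/pi)*sinc(W*t/pi) is the impulse response of the ideal low-pass filter with cutoff W (here W = 13).
Its Fourier transform is a rectangular function:
F(omega) = 1 for |omega| < 13, 0 otherwise

Answer: rect(omega/26) [i.e., 1 for |omega| < 13, 0 otherwise]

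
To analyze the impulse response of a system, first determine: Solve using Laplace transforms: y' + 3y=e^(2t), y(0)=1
Take L: sY - 1+3Y=1/(s-2)
Y(s+3)=1/(s-2)+1
Y=1/((s-2)(s+3))+1/(s+3)
Partial fractions: 1/((s-2)(s+3))=(1/5)/(s-2) - (1/5)/(s+3)
So Y=(1/5)/(s-2)+(4/5)/(s+3)
Inverse Laplace transform (L^(-1){1/(s-2)}=e^(2t), L^(-1){1/(s+3)}=e^(-3t)):

Answer: y(t)=(1/5)·e^(2t)+(4/5)·e^(-3t)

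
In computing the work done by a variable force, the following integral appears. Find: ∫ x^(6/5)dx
Power rule: ∫ x^(6/5) dx = x^(11/5)/(11/5)+C

Answer: (5/11)·x^(11/5)+C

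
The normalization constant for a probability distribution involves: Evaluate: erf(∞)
erf(∞)=1 (the error function converges to 1)

Answer: 1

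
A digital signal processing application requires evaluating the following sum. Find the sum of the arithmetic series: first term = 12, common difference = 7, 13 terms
Last term: a_n=12 + (13 - 1)·7=96
Sum=n(a_1 + a_n)/2=13(12 + 96)/2=702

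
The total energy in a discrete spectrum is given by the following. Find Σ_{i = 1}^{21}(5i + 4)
= 5·Σ i + 4·21 = 5·231 + 84 = 1239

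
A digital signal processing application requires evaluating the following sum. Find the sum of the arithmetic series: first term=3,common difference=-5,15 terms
Last term: a_n=3 + (15 - 1)·-5=-67
Sum=n(a_1 + a_n)/2=15(3 + (-67))/2=-480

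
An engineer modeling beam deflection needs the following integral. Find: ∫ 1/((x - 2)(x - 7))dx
Partial fractions: 1/((x-2)(x-7)) = A/(x-2) + B/(x-7)
A = -1/5, B = 1/5
∫ [-1/5· 1/(x-2) + 1/5· 1/(x-7)] dx
= (1/5)[ln|x-7| - ln|x-2|] + C

Answer: (1/5)·ln|(x-7)/(x-2)| + C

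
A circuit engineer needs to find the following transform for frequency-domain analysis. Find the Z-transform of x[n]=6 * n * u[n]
Z{n * u[n]}=z/(z-1)^2
By linearity: Z{6 * n * u[n]}=6z/(z-1)^2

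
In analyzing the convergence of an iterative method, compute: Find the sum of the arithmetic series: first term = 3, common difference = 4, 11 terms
Last term: a_n = 3 + (11 - 1)·4 = 43
Sum = n(a_1 + a_n)/2 = 11(3 + 43)/2 = 253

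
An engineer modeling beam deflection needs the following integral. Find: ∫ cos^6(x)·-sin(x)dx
Let u = cos(x), du = -sin(x) dx
∫ u^6 du = u^7/7 + C

Answer: cos^7(x)/7 + C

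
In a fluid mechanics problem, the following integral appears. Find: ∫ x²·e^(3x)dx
Integration by parts twice:
First: u=x², dv=e^(3x) dx => x²e^(3x)/3 - (2/3)∫ xe^(3x) dx
Second (∫ xe^(3x) dx): xe^(3x)/3 - e^(3x)/9
Combining: e^(3x)(x²/3 - 2x/9 + 2/27) + C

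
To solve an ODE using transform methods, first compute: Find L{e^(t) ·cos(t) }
First shifting: L{e^(at)f(t)} = F(s-a)
L{cos(t)} = s/(s² + 1)
Shift: (s-1)/((s-1)² + 1)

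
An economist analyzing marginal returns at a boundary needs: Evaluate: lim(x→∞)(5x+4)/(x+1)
Divide numerator and denominator by x:
lim (5+4/x)/(1+1/x) = 5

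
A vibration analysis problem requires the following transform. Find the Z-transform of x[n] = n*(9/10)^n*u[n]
Using the property Z{n*a^n*u[n]} = az/(z-a)^2
With a = 9/10: X(z) = (9/10)z/(z - 9/10)^2, |z| > 9/10

Answer: (9/10)z/(z - 9/10)^2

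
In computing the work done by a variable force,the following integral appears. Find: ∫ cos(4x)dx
Using substitution u = 4x: ∫ cos(u) du/4 = sin(u)/4+C

Answer: (1/4)sin(4x)+C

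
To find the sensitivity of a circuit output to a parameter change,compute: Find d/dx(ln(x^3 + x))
Chain rule: d/dx[ln(u)] = u'/u where u = x^3+x
u' = 3x^2+1

Answer: (3x^2+1)/(x^3+x)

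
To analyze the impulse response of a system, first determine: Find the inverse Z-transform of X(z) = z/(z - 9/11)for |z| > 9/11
Standard pair: z/(z-a) <-> a^n * u[n] for causal signals
With a = 9/11: x[n] = (9/11)^n * u[n]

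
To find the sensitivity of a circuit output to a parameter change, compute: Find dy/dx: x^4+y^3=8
Differentiate: 4x^3 + 3y^2·(dy/dx) = 0
dy/dx = -4x^3/(3y^2)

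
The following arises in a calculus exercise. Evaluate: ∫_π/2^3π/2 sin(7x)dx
Antiderivative: -cos(7x)/7
Evaluate at bounds: [-cos(7·3π/2)/7] - [-cos(7·π/2)/7]
= (-(0)+(0))/7 = 0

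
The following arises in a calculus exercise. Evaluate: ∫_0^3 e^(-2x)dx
Antiderivative: (1/(-2))e^(-2x)
Evaluate: (1/(-2))(e^-6 - 1)

Answer: (e^-6 - 1)/(-2)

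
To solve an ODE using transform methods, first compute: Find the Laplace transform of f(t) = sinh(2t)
L{sinh(at)} = a/(s²-a²)
L{sinh(2t)} = 2/(s²-4)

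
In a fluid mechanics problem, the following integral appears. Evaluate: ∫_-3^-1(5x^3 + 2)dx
Step 1: Find antiderivative F(x)=(5/4)x^4+2x
Step 2: F(-1) - F(-3)=-3/4 - (381/4)=-96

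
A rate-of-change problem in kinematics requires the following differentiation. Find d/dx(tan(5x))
Chain rule: d/dx[tan(u)] = sec²(u)·u' where u = 5x
u' = 5

Answer: 5·sec²(5x)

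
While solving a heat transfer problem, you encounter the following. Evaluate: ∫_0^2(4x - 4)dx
Step 1: Find antiderivative F(x) = 2x^2 - 4x
Step 2: F(2) - F(0) = 0 - (0) = 0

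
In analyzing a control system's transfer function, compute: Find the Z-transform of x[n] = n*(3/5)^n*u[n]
Using the property Z{n*a^n*u[n]}=az/(z-a)^2
With a=3/5: X(z)=(3/5)z/(z - 3/5)^2, |z| > 3/5

Answer: (3/5)z/(z - 3/5)^2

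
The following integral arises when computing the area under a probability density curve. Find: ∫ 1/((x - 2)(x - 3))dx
Partial fractions: 1/((x-2)(x-3))=A/(x-2)+B/(x-3)
A=-1, B=1
∫ [-1· 1/(x-2)+1· 1/(x-3)] dx
=(1)[ln|x-3| - ln|x-2|]+C

Answer: ln|(x-3)/(x-2)|+C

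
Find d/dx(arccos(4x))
d/dx[arccos(u)]=-u'/√(1-u²), u=4x, u'=4

Answer: -4/√(1-16x²)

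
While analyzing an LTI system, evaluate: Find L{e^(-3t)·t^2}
First shifting: L{e^(at)f(t)}=F(s-a)
L{t^2}=2/s^3
Shift s → s + 3: 2/(s + 3)^3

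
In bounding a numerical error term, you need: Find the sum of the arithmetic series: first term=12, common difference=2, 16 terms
Last term: a_n=12 + (16 - 1)·2=42
Sum=n(a_1 + a_n)/2=16(12 + 42)/2=432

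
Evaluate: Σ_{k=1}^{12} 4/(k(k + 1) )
Partial fractions: 4/(k(k + 1)) = 4/k - 4/(k + 1)
Telescoping sum: 4(1 - 1/13) = 4·12/13

Answer: 48/13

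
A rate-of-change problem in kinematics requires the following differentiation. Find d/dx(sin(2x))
Chain rule: d/dx[sin(u)]=cos(u)·u' where u=2x
u'=2

Answer: 2·cos(2x)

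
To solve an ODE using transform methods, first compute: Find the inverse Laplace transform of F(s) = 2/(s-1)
L^(-1){2/(s-a)}=c·e^(at)
Here a=1, c=2

Answer: 2e^(t)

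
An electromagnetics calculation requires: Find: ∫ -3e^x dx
Since d/dx[e^x]=+ e^x, we get -3e^x + C

Answer: -3e^x + C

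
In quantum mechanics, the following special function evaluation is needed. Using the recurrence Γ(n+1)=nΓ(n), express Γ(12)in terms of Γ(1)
Γ(12) = 11Γ(11) = 11·10Γ(10) = ... = 11!·Γ(1) = 39916800·Γ(1)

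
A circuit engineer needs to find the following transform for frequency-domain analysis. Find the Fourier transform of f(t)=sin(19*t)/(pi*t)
sin(W*t)/(pi*t) = (W/pi)*sinc(W*t/pi) is the impulse response of the ideal low-pass filter with cutoff W (here W = 19).
Its Fourier transform is a rectangular function:
F(omega) = 1 for |omega| < 19, 0 otherwise

Answer: rect(omega/38) [i.e., 1 for |omega| < 19, 0 otherwise]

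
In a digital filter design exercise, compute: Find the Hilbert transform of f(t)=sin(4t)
The Hilbert transform shifts each frequency component by -pi/2.
H{sin(wt)} = -cos(wt)
With w = 4: H{sin(4t)} = -cos(4t)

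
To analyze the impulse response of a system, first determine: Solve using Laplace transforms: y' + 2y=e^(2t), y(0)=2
Take L: sY - 2+2Y = 1/(s-2)
Y(s+2) = 1/(s-2)+2
Y = 1/((s-2)(s+2))+2/(s+2)
Partial fractions: 1/((s-2)(s+2)) = (1/4)/(s-2) - (1/4)/(s+2)
So Y = (1/4)/(s-2)+(7/4)/(s+2)
Inverse Laplace transform (L^(-1){1/(s-2)} = e^(2t), L^(-1){1/(s+2)} = e^(-2t)):

Answer: y(t) = (1/4)·e^(2t)+(7/4)·e^(-2t)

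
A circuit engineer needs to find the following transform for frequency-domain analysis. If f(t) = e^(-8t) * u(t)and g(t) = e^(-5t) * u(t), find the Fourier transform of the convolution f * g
By the convolution theorem: F{f*g}=F(omega)*G(omega)
F(omega)=1/(8 + j*omega), G(omega)=1/(5 + j*omega)
F{f*g}=1/((8 + j*omega)(5 + j*omega))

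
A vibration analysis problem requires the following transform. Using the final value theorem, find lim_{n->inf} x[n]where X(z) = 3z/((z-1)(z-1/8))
Final value theorem: lim x[n] = lim_{z->1} (z-1) * X(z)
(z-1) * X(z) = 3z/(z-1/8)
As z->1: 3/(1 - 1/8) = 3/(7/8) = 24/7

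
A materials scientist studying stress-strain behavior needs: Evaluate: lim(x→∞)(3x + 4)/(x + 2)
Divide numerator and denominator by x:
lim (3 + 4/x)/(1 + 2/x) = 3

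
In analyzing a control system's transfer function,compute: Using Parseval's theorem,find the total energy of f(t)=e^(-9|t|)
Parseval's theorem: E = integral |f(t)|^2 dt = (1/2pi) integral |F(omega)|^2 domega
E = integral_{-inf}^{inf} e^(-18|t|) dt = 2 * integral_0^inf e^(-18t) dt = 2/(2 * 9) = 1/9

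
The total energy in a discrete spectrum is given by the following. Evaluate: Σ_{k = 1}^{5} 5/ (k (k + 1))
Partial fractions: 5/(k(k + 1)) = 5/k - 5/(k + 1)
Telescoping sum: 5(1 - 1/6) = 5·5/6

Answer: 25/6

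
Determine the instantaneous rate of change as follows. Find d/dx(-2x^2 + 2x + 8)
Power rule: d/dx(ax^n) = n·a·x^(n-1)
Term by term: -4·x+2

Answer: -4x+2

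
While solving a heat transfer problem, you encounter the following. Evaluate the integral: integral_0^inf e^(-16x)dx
integral_0^inf e^(-16x) dx = [-1/16 * e^(-16x)]_0^inf
= 0 - (-1/16) = 1/16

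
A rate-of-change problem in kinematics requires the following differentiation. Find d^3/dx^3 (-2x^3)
Apply power rule 3 times:
d^1: -6x^2
d^2: -12x
d^3: -12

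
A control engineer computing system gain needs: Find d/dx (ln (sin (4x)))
Chain rule: d/dx[ln(u)] = u'/u where u = sin(4x)
u' = 4cos(4x)

Answer: (4cos(4x))/(sin(4x))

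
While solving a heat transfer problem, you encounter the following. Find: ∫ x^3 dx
Using power rule: ∫ x^3 dx=1/4 x^4 + C=(1/4)x^4 + C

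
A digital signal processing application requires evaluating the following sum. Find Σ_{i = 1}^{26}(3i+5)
=3·Σ i+5·26=3·351+130=1183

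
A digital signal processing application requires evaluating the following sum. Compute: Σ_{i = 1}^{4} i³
Using formula: Σ i^3=[n(n+1)/2]²=[4·5/2]²=100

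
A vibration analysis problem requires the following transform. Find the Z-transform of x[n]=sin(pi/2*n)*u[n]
Z{sin(w0*n)*u[n]} = z*sin(w0)/(z^2 - 2z*cos(w0) + 1)
With w0 = pi/2: X(z) = z*sin(pi/2)/(z^2 - 2z*cos(pi/2) + 1)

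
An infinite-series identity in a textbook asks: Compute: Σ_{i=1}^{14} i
Using formula: Σ i^1 = n(n+1)/2 = 14·15/2 = 105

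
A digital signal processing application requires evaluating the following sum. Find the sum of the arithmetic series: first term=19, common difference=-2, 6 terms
Last term: a_n = 19+(6-1)·-2 = 9
Sum = n(a_1+a_n)/2 = 6(19+9)/2 = 84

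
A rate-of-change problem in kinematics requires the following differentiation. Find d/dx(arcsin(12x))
d/dx[arcsin(u)] = u'/√(1-u²), u = 12x, u' = 12

Answer: 12/√(1-144x²)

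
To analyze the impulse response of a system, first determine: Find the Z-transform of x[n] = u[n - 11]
Using the time-shift property: Z{u[n-11]}=z^(-11) * z/(z-1)
=z^(-10)/(z-1)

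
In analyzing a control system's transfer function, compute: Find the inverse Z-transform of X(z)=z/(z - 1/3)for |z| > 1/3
Standard pair: z/(z-a) <-> a^n * u[n] for causal signals
With a = 1/3: x[n] = (1/3)^n * u[n]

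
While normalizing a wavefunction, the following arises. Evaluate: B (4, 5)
B(x,y)=Γ(x)Γ(y)/Γ(x + y)=(x-1)!(y-1)!/(x + y-1)!
B(4,5)=3!·4!/8!=1/280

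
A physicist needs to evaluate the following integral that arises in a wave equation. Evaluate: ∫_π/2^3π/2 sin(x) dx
Antiderivative: -cos(x)
Evaluate at bounds: [-cos(1·3π/2)/1] - [-cos(1·π/2)/1]
= (-(0) + (0))/1 = 0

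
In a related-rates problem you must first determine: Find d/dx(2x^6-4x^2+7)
Power rule: d/dx(ax^n)=n·a·x^(n-1)
Term by term: 12·x^5 - 8·x

Answer: 12x^5 - 8x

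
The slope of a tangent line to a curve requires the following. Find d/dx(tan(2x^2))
Chain rule: d/dx[tan(u)]=sec²(u)·u' where u=2x^2
u'=4x

Answer: 4x·sec²(2x^2)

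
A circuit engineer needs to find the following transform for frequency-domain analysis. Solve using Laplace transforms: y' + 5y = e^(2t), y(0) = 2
Take L: sY - 2 + 5Y = 1/(s-2)
Y(s + 5) = 1/(s-2) + 2
Y = 1/((s-2)(s + 5)) + 2/(s + 5)
Partial fractions: 1/((s-2)(s + 5)) = (1/7)/(s-2) - (1/7)/(s + 5)
So Y = (1/7)/(s-2) + (13/7)/(s + 5)
Inverse Laplace transform (L^(-1){1/(s-2)} = e^(2t), L^(-1){1/(s + 5)} = e^(-5t)):

Answer: y(t) = (1/7)·e^(2t) + (13/7)·e^(-5t)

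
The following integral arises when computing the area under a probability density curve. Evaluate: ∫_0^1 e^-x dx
Antiderivative: -e^-x
Evaluate: -(e^-1-1)

Answer: (e^-1-1)/(-1)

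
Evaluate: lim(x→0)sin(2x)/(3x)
L'Hôpital (0/0): lim 2cos(2x)/3 = 2/3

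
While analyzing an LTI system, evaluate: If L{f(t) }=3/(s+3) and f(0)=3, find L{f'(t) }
L{f'(t)} = s·F(s) - f(0) = 3s/(s + 3) - 3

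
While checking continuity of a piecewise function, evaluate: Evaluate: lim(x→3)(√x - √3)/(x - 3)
Multiply by conjugate (√x+√3)/(√x+√3):
= (x - 3)/((x - 3)(√x+√3)) = 1/(√x+√3)
As x → 3: 1/(2√3)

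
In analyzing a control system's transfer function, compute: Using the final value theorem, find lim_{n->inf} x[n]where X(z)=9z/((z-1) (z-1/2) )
Final value theorem: lim x[n]=lim_{z->1} (z-1)*X(z)
(z-1)*X(z)=9z/(z-1/2)
As z->1: 9/(1-1/2)=9/(1/2)=18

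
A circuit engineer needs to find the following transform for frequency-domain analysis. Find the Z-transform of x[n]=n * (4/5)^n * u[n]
Using the property Z{n * a^n * u[n]} = az/(z-a)^2
With a = 4/5: X(z) = (4/5)z/(z - 4/5)^2, |z| > 4/5

Answer: (4/5)z/(z - 4/5)^2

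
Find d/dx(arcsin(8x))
d/dx[arcsin(u)] = u'/√(1-u²), u = 8x, u' = 8

Answer: 8/√(1-64x²)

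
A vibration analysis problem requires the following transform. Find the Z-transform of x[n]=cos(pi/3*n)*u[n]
Z{cos(w0*n)*u[n]} = z(z - cos(w0))/(z^2-2z*cos(w0)+1)
With w0 = pi/3: X(z) = z(z - cos(pi/3))/(z^2-2z*cos(pi/3)+1)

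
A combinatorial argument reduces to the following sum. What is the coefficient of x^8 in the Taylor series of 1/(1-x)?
1/(1-x)=Σ x^n for |x|<1
All coefficients are 1

Answer: 1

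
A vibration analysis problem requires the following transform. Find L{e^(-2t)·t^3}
First shifting: L{e^(at)f(t)}=F(s-a)
L{t^3}=6/s^4
Shift s → s + 2: 6/(s + 2)^4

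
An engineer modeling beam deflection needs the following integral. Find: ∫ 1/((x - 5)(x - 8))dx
Partial fractions: 1/((x-5)(x-8)) = A/(x-5)+B/(x-8)
A = -1/3, B = 1/3
∫ [-1/3· 1/(x-5)+1/3· 1/(x-8)] dx
= (1/3)[ln|x-8| - ln|x-5|]+C

Answer: (1/3)·ln|(x-8)/(x-5)|+C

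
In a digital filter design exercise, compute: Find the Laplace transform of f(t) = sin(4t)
L{sin(wt)} = w/(s²+w²)
L{sin(4t)} = 4/(s²+16)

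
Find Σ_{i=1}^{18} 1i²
=1·n(n + 1)(2n + 1)/6=1·18·19·37/6=2109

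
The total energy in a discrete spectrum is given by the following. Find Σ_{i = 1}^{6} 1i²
= 1·n(n + 1)(2n + 1)/6 = 1·6·7·13/6 = 91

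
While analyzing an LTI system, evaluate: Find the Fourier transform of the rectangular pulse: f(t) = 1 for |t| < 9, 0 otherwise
F(omega)=integral from -9 to 9 of e^(-j * omega * t) dt
=2 * sin(9 * omega)/omega=18 * sinc(9 * omega/pi)

Answer: 2 * sin(9 * omega)/omega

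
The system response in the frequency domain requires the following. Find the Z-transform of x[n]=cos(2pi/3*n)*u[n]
Z{cos(w0*n)*u[n]}=z(z - cos(w0))/(z^2-2z*cos(w0)+1)
With w0=2pi/3: X(z)=z(z - cos(2pi/3))/(z^2-2z*cos(2pi/3)+1)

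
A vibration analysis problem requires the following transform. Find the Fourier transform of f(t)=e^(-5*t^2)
The Fourier transform of a Gaussian e^(-a*t^2) is sqrt(pi/a)*e^(-omega^2/(4a)).
With a = 5: F(omega) = sqrt(pi/5)*e^(-omega^2/20)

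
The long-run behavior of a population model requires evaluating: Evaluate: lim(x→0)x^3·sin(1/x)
Squeeze theorem: -|x^3| ≤ x^3·sin(1/x) ≤ |x^3|
Since x^3 → 0 as x → 0, by squeeze theorem the limit is 0

Answer: 0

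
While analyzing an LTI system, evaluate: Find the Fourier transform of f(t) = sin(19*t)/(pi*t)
sin(W*t)/(pi*t)=(W/pi)*sinc(W*t/pi) is the impulse response of the ideal low-pass filter with cutoff W (here W=19).
Its Fourier transform is a rectangular function:
F(omega)=1 for |omega| < 19, 0 otherwise

Answer: rect(omega/38) [i.e., 1 for |omega| < 19, 0 otherwise]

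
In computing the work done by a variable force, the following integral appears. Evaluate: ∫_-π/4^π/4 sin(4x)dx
Antiderivative: -cos(4x)/4
Evaluate at bounds: [-cos(4·π/4)/4] - [-cos(4·-π/4)/4]
= (-(-1) + (-1))/4 = 0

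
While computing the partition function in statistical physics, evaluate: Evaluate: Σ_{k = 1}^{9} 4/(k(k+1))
Partial fractions: 4/(k(k + 1)) = 4/k - 4/(k + 1)
Telescoping sum: 4(1 - 1/10) = 4·9/10

Answer: 18/5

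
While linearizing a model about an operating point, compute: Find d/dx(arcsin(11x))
d/dx[arcsin(u)] = u'/√(1-u²), u = 11x, u' = 11

Answer: 11/√(1-121x²)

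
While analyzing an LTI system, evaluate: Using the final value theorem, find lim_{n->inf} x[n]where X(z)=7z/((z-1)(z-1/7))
Final value theorem: lim x[n]=lim_{z->1} (z-1)*X(z)
(z-1)*X(z)=7z/(z-1/7)
As z->1: 7/(1 - 1/7)=7/(6/7)=49/6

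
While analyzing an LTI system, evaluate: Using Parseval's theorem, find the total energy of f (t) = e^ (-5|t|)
Parseval's theorem: E = integral |f(t)|^2 dt = (1/2pi) integral |F(omega)|^2 domega
E = integral_{-inf}^{inf} e^(-10|t|) dt = 2 * integral_0^inf e^(-10t) dt = 2/(2 * 5) = 1/5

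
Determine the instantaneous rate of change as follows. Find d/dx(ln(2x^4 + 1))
Chain rule: d/dx[ln(u)] = u'/u where u = 2x^4+1
u' = 8x^3

Answer: (8x^3)/(2x^4+1)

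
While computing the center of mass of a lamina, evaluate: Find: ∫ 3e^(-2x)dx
Since d/dx[e^(-2x)]=-2e^(-2x), we get -3/2 e^(-2x)+C

Answer: (-3/2)e^(-2x)+C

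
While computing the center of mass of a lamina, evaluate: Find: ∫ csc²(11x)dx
Since d/dx[-cot(11x)] = 11csc²(11x), integral = -cot(11x)/11 + C

Answer: (-1/11)cot(11x) + C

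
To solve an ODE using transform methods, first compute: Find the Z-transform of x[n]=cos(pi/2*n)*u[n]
Z{cos(w0*n)*u[n]} = z(z - cos(w0))/(z^2-2z*cos(w0)+1)
With w0 = pi/2: X(z) = z(z - cos(pi/2))/(z^2-2z*cos(pi/2)+1)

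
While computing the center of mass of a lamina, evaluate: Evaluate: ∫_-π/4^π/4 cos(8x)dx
Antiderivative: sin(8x)/8
Evaluate at bounds: [sin(8·π/4)/8] - [sin(8·-π/4)/8]
= ((0) - (0))/8 = 0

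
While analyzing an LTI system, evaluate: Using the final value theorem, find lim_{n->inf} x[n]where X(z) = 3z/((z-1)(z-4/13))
Final value theorem: lim x[n] = lim_{z->1} (z-1) * X(z)
(z-1) * X(z) = 3z/(z-4/13)
As z->1: 3/(1-4/13) = 3/(9/13) = 13/3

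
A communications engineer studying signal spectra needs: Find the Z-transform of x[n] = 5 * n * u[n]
Z{n*u[n]}=z/(z-1)^2
By linearity: Z{5*n*u[n]}=5z/(z-1)^2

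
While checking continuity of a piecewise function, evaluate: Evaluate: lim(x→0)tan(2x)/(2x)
tan(u) ≈ u for small u:
tan(2x)/(2x) ≈ 2x/(2x)=2/2

Answer: 1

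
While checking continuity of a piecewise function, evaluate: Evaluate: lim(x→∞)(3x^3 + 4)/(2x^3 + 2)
Divide numerator and denominator by x^3:
lim (3+4/x^3)/(2+2/x^3) = 3/2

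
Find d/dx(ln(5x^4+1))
Chain rule: d/dx[ln(u)]=u'/u where u=5x^4 + 1
u'=20x^3

Answer: (20x^3)/(5x^4 + 1)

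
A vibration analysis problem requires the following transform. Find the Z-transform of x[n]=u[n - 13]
Using the time-shift property: Z{u[n-13]} = z^(-13)*z/(z-1)
= z^(-12)/(z-1)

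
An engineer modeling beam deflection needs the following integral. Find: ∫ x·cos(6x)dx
By parts: u = x, dv = cos(6x) dx
du = dx, v = sin(6x)/6
= x·sin(6x)/6 + cos(6x)/6² + C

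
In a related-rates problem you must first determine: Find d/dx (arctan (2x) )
d/dx[arctan(u)]=u'/(1 + u²), u=2x, u'=2

Answer: 2/(1 + 4x²)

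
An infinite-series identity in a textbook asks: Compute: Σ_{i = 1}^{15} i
Using formula: Σ i^1=n(n + 1)/2=15·16/2=120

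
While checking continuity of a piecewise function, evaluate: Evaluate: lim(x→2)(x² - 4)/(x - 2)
Factor: (x² - 4)=(x-2)(x + 2)
Cancel (x-2): lim(x→2) (x + 2)=4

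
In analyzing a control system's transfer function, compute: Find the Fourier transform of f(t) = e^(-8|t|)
Using the standard pair: F{e^(-a|t|)} = 2a/(a^2+omega^2)
With a = 8: F(omega) = 16/(64+omega^2)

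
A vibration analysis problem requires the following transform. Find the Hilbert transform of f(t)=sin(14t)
The Hilbert transform shifts each frequency component by -pi/2.
H{sin(wt)}=-cos(wt)
With w=14: H{sin(14t)}=-cos(14t)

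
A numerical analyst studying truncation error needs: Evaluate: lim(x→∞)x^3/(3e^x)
Apply L'Hôpital 3 times (∞/∞ each time):
Eventually get 3!/(3e^x) → 0

Answer: 0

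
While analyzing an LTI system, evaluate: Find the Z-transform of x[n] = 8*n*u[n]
Z{n*u[n]} = z/(z-1)^2
By linearity: Z{8*n*u[n]} = 8z/(z-1)^2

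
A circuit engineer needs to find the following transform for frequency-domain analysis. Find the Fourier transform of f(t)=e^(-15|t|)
Using the standard pair: F{e^(-a|t|)} = 2a/(a^2 + omega^2)
With a = 15: F(omega) = 30/(225 + omega^2)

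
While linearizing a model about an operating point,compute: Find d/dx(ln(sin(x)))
Chain rule: d/dx[ln(u)] = u'/u where u = sin(x)
u' = cos(x)

Answer: (cos(x))/(sin(x))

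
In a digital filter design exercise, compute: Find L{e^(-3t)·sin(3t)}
First shifting: L{e^(at)f(t)}=F(s-a)
L{sin(3t)}=3/(s² + 9)
Shift: 3/((s + 3)² + 9)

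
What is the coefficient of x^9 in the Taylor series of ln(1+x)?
ln(1+x)=Σ (-1)^(n+1) x^n/n
Coefficient of x^9=(-1)^10/9=1/9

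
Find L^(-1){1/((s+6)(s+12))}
Partial fractions: 1/((s + 6)(s + 12)) = A/(s + 6) + B/(s + 12)
Cover-up: A = 1/(s + 12)|_{s = -6} = 1/6; B = 1/(s + 6)|_{s = -12} = -1/6
L^(-1) = (1/6)e^(-6t) - (1/6)e^(-12t)

Answer: (1/6)(e^(-6t) - e^(-12t))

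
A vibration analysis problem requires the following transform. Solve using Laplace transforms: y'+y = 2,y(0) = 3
Take L of both sides: sY(s)-3+Y(s)=2/s
Y(s)(s+1)=2/s+3
Y(s)=2/(s(s+1))+3/(s+1)
Partial fractions: 2/(s(s+1))=2/s - 2/(s+1)
So Y(s)=2/s+1/(s+1)
Inverse transform (L^(-1){1/s}=1, L^(-1){1/(s+1)}=e^(-t)):

Answer: y(t)=2+e^(-t)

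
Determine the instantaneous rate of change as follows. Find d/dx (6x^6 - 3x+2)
Power rule: d/dx(ax^n)=n·a·x^(n-1)
Term by term: 36·x^5-3

Answer: 36x^5-3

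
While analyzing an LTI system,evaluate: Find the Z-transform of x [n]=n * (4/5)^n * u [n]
Using the property Z{n * a^n * u[n]}=az/(z-a)^2
With a=4/5: X(z)=(4/5)z/(z - 4/5)^2, |z| > 4/5

Answer: (4/5)z/(z - 4/5)^2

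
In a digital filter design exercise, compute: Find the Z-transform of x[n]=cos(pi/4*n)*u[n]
Z{cos(w0 * n) * u[n]}=z(z - cos(w0))/(z^2-2z * cos(w0)+1)
With w0=pi/4: X(z)=z(z - cos(pi/4))/(z^2-2z * cos(pi/4)+1)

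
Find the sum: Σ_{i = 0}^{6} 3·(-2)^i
Geometric series: S = a(1 - r^n)/(1 - r)
a = 3, r = -2, n = 7
S = 3(1+128)/3 = 129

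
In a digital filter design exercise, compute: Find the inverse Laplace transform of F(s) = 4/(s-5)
L^(-1){4/(s-a)}=c·e^(at)
Here a=5, c=4

Answer: 4e^(5t)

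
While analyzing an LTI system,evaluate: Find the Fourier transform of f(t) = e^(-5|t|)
Using the standard pair: F{e^(-a|t|)} = 2a/(a^2+omega^2)
With a = 5: F(omega) = 10/(25+omega^2)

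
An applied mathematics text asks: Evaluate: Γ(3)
Γ(n)=(n-1)! for positive integers
Γ(3)=2!=2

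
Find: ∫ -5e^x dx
Since d/dx[e^x]=+ e^x, we get -5e^x + C

Answer: -5e^x + C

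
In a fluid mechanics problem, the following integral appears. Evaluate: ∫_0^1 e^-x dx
Antiderivative: -e^-x
Evaluate: -(e^-1 - 1)

Answer: (e^-1 - 1)/(-1)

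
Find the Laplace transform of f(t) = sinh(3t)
L{sinh(at)} = a/(s²-a²)
L{sinh(3t)} = 3/(s²-9)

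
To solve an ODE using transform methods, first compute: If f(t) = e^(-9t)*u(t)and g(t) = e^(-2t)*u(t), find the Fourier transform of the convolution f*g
By the convolution theorem: F{f * g} = F(omega) * G(omega)
F(omega) = 1/(9+j * omega), G(omega) = 1/(2+j * omega)
F{f * g} = 1/((9+j * omega)(2+j * omega))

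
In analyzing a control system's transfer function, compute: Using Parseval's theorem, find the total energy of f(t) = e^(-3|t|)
Parseval's theorem: E=integral |f(t)|^2 dt=(1/2pi) integral |F(omega)|^2 domega
E=integral_{-inf}^{inf} e^(-6|t|) dt=2*integral_0^inf e^(-6t) dt=2/(2*3)=1/3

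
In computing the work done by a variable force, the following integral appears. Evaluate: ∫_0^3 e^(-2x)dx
Antiderivative: (1/(-2))e^(-2x)
Evaluate: (1/(-2))(e^-6-1)

Answer: (e^-6-1)/(-2)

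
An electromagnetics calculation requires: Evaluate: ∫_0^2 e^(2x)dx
Antiderivative: (1/2)e^(2x)
Evaluate: (1/2)(e^4-1)

Answer: (e^4-1)/2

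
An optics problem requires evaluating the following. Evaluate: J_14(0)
J_n(0)=0 for all n > 0 (Bessel function of first kind)
J_14(0)=0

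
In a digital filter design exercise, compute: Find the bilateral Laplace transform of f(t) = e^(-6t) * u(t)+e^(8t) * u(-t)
For e^(-6t) * u(t): L=1/(s+6), Re(s) > -6
For e^(8t) * u(-t): L=-1/(s-8), Re(s) < 8
Combined: F(s)=1/(s+6)-1/(s-8), -6 < Re(s) < 8

Answer: 1/(s+6)-1/(s-8), ROC: -6 < Re(s) < 8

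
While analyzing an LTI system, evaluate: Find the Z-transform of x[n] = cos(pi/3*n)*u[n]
Z{cos(w0 * n) * u[n]}=z(z - cos(w0))/(z^2 - 2z * cos(w0) + 1)
With w0=pi/3: X(z)=z(z - cos(pi/3))/(z^2 - 2z * cos(pi/3) + 1)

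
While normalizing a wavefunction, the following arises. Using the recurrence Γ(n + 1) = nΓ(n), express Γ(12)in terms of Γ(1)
Γ(12)=11Γ(11)=11·10Γ(10)=...=11!·Γ(1)=39916800·Γ(1)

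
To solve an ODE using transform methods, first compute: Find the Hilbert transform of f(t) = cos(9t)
The Hilbert transform shifts each frequency component by -pi/2.
H{cos(wt)}=sin(wt)
With w=9: H{cos(9t)}=sin(9t)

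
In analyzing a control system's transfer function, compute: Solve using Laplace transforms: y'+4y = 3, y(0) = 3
Take L of both sides: sY(s)-3+4Y(s) = 3/s
Y(s)(s+4) = 3/s+3
Y(s) = 3/(s(s+4))+3/(s+4)
Partial fractions: 3/(s(s+4)) = (3/4)/s - (3/4)/(s+4)
So Y(s) = (3/4)/s+(9/4)/(s+4)
Inverse transform (L^(-1){1/s} = 1, L^(-1){1/(s+4)} = e^(-4t)):

Answer: y(t) = 3/4+(9/4)·e^(-4t)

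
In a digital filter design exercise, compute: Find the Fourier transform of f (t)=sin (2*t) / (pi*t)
sin(W * t)/(pi * t)=(W/pi) * sinc(W * t/pi) is the impulse response of the ideal low-pass filter with cutoff W (here W=2).
Its Fourier transform is a rectangular function:
F(omega)=1 for |omega| < 2, 0 otherwise

Answer: rect(omega/4) [i.e., 1 for |omega| < 2, 0 otherwise]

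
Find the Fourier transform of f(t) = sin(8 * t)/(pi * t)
sin(W*t)/(pi*t) = (W/pi)*sinc(W*t/pi) is the impulse response of the ideal low-pass filter with cutoff W (here W = 8).
Its Fourier transform is a rectangular function:
F(omega) = 1 for |omega| < 8, 0 otherwise

Answer: rect(omega/16) [i.e., 1 for |omega| < 8, 0 otherwise]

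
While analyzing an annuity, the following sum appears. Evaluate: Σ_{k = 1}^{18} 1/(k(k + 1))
Partial fractions: 1/(k(k+1)) = 1/k - 1/(k+1)
Telescoping sum: 1(1-1/19) = 1·18/19

Answer: 18/19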